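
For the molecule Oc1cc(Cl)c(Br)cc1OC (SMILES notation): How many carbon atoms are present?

Count every carbon token in the SMILES (each C, including those in ring-closure positions and inside branches).
Carbon count: 7.

7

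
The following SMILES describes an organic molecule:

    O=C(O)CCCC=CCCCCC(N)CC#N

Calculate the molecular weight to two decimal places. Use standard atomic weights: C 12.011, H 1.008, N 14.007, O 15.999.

First, the molecular formula is C13H22N2O2 (counting implicit H from valence).
  C: 13 × 12.011 = 156.143
  H: 22 × 1.008 = 22.176
  N: 2 × 14.007 = 28.014
  O: 2 × 15.999 = 31.998
Sum: 13×12.011 + 22×1.008 + 2×14.007 + 2×15.999 = 238.331 → 238.33 g/mol.

238.33 g/mol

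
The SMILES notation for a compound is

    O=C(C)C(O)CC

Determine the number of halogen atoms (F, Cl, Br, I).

0

Scan the SMILES for the halogen motif — none present.
Groups that are present: 1 hydroxyl, 1 ketone.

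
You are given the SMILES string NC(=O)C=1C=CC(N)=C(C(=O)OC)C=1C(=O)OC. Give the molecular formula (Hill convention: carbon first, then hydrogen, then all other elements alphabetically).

Walk through each heavy atom and fill implicit hydrogens from standard valence (C 4, N 3, O 2, S 2, halogen 1):
  atom 1: N, bond orders sum to 1 (valence 3) → 2 H
  atom 2: C, bond orders sum to 4 (valence 4) → 0 H
  atom 3: O, bond orders sum to 2 (valence 2) → 0 H
  atom 4: C, bond orders sum to 4 (valence 4) → 0 H
  atom 5: C, bond orders sum to 3 (valence 4) → 1 H
  atom 6: C, bond orders sum to 3 (valence 4) → 1 H
  atom 7: C, bond orders sum to 4 (valence 4) → 0 H
  atom 8: N, bond orders sum to 1 (valence 3) → 2 H
  atom 9: C, bond orders sum to 4 (valence 4) → 0 H
  atom 10: C, bond orders sum to 4 (valence 4) → 0 H
  atom 11: O, bond orders sum to 2 (valence 2) → 0 H
  atom 12: O, bond orders sum to 2 (valence 2) → 0 H
  atom 13: C, bond orders sum to 1 (valence 4) → 3 H
  atom 14: C, bond orders sum to 4 (valence 4) → 0 H
  atom 15: C, bond orders sum to 4 (valence 4) → 0 H
  atom 16: O, bond orders sum to 2 (valence 2) → 0 H
  atom 17: O, bond orders sum to 2 (valence 2) → 0 H
  atom 18: C, bond orders sum to 1 (valence 4) → 3 H
Totals → C:11, H:12, N:2, O:5.

C11H12N2O5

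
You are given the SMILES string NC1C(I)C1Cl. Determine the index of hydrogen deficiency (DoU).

Molecular formula: C3H5ClIN.
DoU = (2C + 2 + N − H − X) / 2, where X is the halogen count and O/S are ignored.
    = (2·3 + 2 + 1 − 5 − 2) / 2 = 2 / 2 = 1.

1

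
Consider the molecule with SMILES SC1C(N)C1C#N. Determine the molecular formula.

C4H6N2S

Walk through each heavy atom and fill implicit hydrogens from standard valence (C 4, N 3, O 2, S 2, halogen 1):
  atom 1: S, bond orders sum to 1 (valence 2) → 1 H
  atom 2: C, bond orders sum to 3 (valence 4) → 1 H
  atom 3: C, bond orders sum to 3 (valence 4) → 1 H
  atom 4: N, bond orders sum to 1 (valence 3) → 2 H
  atom 5: C, bond orders sum to 3 (valence 4) → 1 H
  atom 6: C, bond orders sum to 4 (valence 4) → 0 H
  atom 7: N, bond orders sum to 3 (valence 3) → 0 H
Totals → C:4, H:6, N:2, S:1.
In Hill order: C4H6N2S.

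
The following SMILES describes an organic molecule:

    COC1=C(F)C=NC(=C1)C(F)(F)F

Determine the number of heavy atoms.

Every atom symbol written in the SMILES (organic subset) is one heavy atom; implicit H are not written.
Heavy atoms by element → C:7, F:4, N:1, O:1.
Total: 13.

13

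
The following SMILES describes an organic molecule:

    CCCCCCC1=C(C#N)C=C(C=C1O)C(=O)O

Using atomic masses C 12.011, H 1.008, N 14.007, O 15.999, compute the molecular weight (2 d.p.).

247.29 g/mol

First, the molecular formula is C14H17NO3 (counting implicit H from valence).
  C: 14 × 12.011 = 168.154
  H: 17 × 1.008 = 17.136
  N: 1 × 14.007 = 14.007
  O: 3 × 15.999 = 47.997
Sum: 14×12.011 + 17×1.008 + 1×14.007 + 3×15.999 = 247.294 → 247.29 g/mol.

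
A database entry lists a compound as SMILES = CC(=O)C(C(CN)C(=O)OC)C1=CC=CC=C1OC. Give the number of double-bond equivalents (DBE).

Molecular formula: C14H19NO4.
DoU = (2C + 2 + N − H − X) / 2, where X is the halogen count and O/S are ignored.
    = (2·14 + 2 + 1 − 19 − 0) / 2 = 12 / 2 = 6.

6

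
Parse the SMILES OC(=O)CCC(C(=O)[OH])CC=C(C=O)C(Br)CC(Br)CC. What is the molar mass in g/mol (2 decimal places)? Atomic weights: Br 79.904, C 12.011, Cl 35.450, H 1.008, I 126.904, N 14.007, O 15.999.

428.12 g/mol

First, the molecular formula is C14H20Br2O5 (counting implicit H from valence).
  Br: 2 × 79.904 = 159.808
  C: 14 × 12.011 = 168.154
  H: 20 × 1.008 = 20.160
  O: 5 × 15.999 = 79.995
Sum: 2×79.904 + 14×12.011 + 20×1.008 + 5×15.999 = 428.117 → 428.12 g/mol.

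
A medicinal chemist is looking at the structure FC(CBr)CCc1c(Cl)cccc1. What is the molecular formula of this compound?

C10H11BrClF

Walk through each heavy atom and fill implicit hydrogens from standard valence (C 4, N 3, O 2, S 2, halogen 1); for lowercase aromatic atoms, an aromatic c carries 1 H when it has two neighbours and 0 H with three, and aromatic n carries 0 H:
  atom 1: F (halogen, monovalent) → 0 H
  atom 2: C, bond orders sum to 3 (valence 4) → 1 H
  atom 3: C, bond orders sum to 2 (valence 4) → 2 H
  atom 4: Br (halogen, monovalent) → 0 H
  atom 5: C, bond orders sum to 2 (valence 4) → 2 H
  atom 6: C, bond orders sum to 2 (valence 4) → 2 H
  atom 7: aromatic c, 3 neighbours → 0 H
  atom 8: aromatic c, 3 neighbours → 0 H
  atom 9: Cl (halogen, monovalent) → 0 H
  atom 10: aromatic c, 2 neighbours → 1 H
  atom 11: aromatic c, 2 neighbours → 1 H
  atom 12: aromatic c, 2 neighbours → 1 H
  atom 13: aromatic c, 2 neighbours → 1 H
Totals → C:10, H:11, Br:1, Cl:1, F:1.
In Hill order: C10H11BrClF.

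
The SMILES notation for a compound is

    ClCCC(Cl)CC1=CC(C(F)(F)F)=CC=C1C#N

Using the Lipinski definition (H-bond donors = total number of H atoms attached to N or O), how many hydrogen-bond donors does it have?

0

Donors: find every N or O and count the H atoms it carries.
  atom 18 (N): bond orders sum to 3 → 0 H
Lipinski HBD = 0.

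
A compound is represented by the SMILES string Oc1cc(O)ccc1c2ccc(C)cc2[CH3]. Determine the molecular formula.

Walk through each heavy atom and fill implicit hydrogens from standard valence (C 4, N 3, O 2, S 2, halogen 1); for lowercase aromatic atoms, an aromatic c carries 1 H when it has two neighbours and 0 H with three, and aromatic n carries 0 H:
  atom 1: O, bond orders sum to 1 (valence 2) → 1 H
  atom 2: aromatic c, 3 neighbours → 0 H
  atom 3: aromatic c, 2 neighbours → 1 H
  atom 4: aromatic c, 3 neighbours → 0 H
  atom 5: O, bond orders sum to 1 (valence 2) → 1 H
  atom 6: aromatic c, 2 neighbours → 1 H
  atom 7: aromatic c, 2 neighbours → 1 H
  atom 8: aromatic c, 3 neighbours → 0 H
  atom 9: aromatic c, 3 neighbours → 0 H
  atom 10: aromatic c, 2 neighbours → 1 H
  atom 11: aromatic c, 2 neighbours → 1 H
  atom 12: aromatic c, 3 neighbours → 0 H
  atom 13: C, bond orders sum to 1 (valence 4) → 3 H
  atom 14: aromatic c, 2 neighbours → 1 H
  atom 15: aromatic c, 3 neighbours → 0 H
  atom 16: C with explicit H count 3
Totals → C:14, H:14, O:2.

C14H14O2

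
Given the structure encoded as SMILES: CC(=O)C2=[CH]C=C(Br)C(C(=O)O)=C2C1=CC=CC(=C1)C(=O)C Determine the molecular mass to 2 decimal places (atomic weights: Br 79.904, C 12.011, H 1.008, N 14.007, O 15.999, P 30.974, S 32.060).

First, the molecular formula is C17H13BrO4 (counting implicit H from valence).
  Br: 1 × 79.904 = 79.904
  C: 17 × 12.011 = 204.187
  H: 13 × 1.008 = 13.104
  O: 4 × 15.999 = 63.996
Sum: 1×79.904 + 17×12.011 + 13×1.008 + 4×15.999 = 361.191 → 361.19 g/mol.

361.19 g/mol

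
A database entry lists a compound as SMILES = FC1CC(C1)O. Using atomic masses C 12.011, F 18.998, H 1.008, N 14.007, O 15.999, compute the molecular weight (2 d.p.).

90.10 g/mol

First, the molecular formula is C4H7FO (counting implicit H from valence).
  C: 4 × 12.011 = 48.044
  F: 1 × 18.998 = 18.998
  H: 7 × 1.008 = 7.056
  O: 1 × 15.999 = 15.999
Sum: 4×12.011 + 1×18.998 + 7×1.008 + 1×15.999 = 90.097 → 90.10 g/mol.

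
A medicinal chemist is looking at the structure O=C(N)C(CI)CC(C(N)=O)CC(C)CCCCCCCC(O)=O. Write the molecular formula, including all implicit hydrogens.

C17H31IN2O4

Walk through each heavy atom and fill implicit hydrogens from standard valence (C 4, N 3, O 2, S 2, halogen 1):
  atom 1: O, bond orders sum to 2 (valence 2) → 0 H
  atom 2: C, bond orders sum to 4 (valence 4) → 0 H
  atom 3: N, bond orders sum to 1 (valence 3) → 2 H
  atom 4: C, bond orders sum to 3 (valence 4) → 1 H
  atom 5: C, bond orders sum to 2 (valence 4) → 2 H
  atom 6: I (halogen, monovalent) → 0 H
  atom 7: C, bond orders sum to 2 (valence 4) → 2 H
  atom 8: C, bond orders sum to 3 (valence 4) → 1 H
  atom 9: C, bond orders sum to 4 (valence 4) → 0 H
  atom 10: N, bond orders sum to 1 (valence 3) → 2 H
  atom 11: O, bond orders sum to 2 (valence 2) → 0 H
  atom 12: C, bond orders sum to 2 (valence 4) → 2 H
  atom 13: C, bond orders sum to 3 (valence 4) → 1 H
  atom 14: C, bond orders sum to 1 (valence 4) → 3 H
  atom 15: C, bond orders sum to 2 (valence 4) → 2 H
  atom 16: C, bond orders sum to 2 (valence 4) → 2 H
  atom 17: C, bond orders sum to 2 (valence 4) → 2 H
  atom 18: C, bond orders sum to 2 (valence 4) → 2 H
  atom 19: C, bond orders sum to 2 (valence 4) → 2 H
  atom 20: C, bond orders sum to 2 (valence 4) → 2 H
  atom 21: C, bond orders sum to 2 (valence 4) → 2 H
  atom 22: C, bond orders sum to 4 (valence 4) → 0 H
  atom 23: O, bond orders sum to 1 (valence 2) → 1 H
  atom 24: O, bond orders sum to 2 (valence 2) → 0 H
Totals → C:17, H:31, I:1, N:2, O:4.
In Hill order: C17H31IN2O4.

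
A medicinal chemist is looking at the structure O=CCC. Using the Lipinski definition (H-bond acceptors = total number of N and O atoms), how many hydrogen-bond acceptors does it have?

1

N atoms: 0; O atoms: 1.
Lipinski HBA = 0 + 1 = 1.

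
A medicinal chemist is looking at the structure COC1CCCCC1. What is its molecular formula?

C7H14O

Walk through each heavy atom and fill implicit hydrogens from standard valence (C 4, N 3, O 2, S 2, halogen 1):
  atom 1: C, bond orders sum to 1 (valence 4) → 3 H
  atom 2: O, bond orders sum to 2 (valence 2) → 0 H
  atom 3: C, bond orders sum to 3 (valence 4) → 1 H
  atom 4: C, bond orders sum to 2 (valence 4) → 2 H
  atom 5: C, bond orders sum to 2 (valence 4) → 2 H
  atom 6: C, bond orders sum to 2 (valence 4) → 2 H
  atom 7: C, bond orders sum to 2 (valence 4) → 2 H
  atom 8: C, bond orders sum to 2 (valence 4) → 2 H
Totals → C:7, H:14, O:1.
In Hill order: C7H14O.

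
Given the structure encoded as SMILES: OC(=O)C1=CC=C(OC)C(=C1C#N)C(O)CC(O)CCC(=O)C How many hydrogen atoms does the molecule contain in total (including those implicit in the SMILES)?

Walk through each heavy atom and fill implicit hydrogens from standard valence (C 4, N 3, O 2, S 2, halogen 1):
  atom 1: O, bond orders sum to 1 (valence 2) → 1 H
  atom 2: C, bond orders sum to 4 (valence 4) → 0 H
  atom 3: O, bond orders sum to 2 (valence 2) → 0 H
  atom 4: C, bond orders sum to 4 (valence 4) → 0 H
  atom 5: C, bond orders sum to 3 (valence 4) → 1 H
  atom 6: C, bond orders sum to 3 (valence 4) → 1 H
  atom 7: C, bond orders sum to 4 (valence 4) → 0 H
  atom 8: O, bond orders sum to 2 (valence 2) → 0 H
  atom 9: C, bond orders sum to 1 (valence 4) → 3 H
  atom 10: C, bond orders sum to 4 (valence 4) → 0 H
  atom 11: C, bond orders sum to 4 (valence 4) → 0 H
  atom 12: C, bond orders sum to 4 (valence 4) → 0 H
  atom 13: N, bond orders sum to 3 (valence 3) → 0 H
  atom 14: C, bond orders sum to 3 (valence 4) → 1 H
  atom 15: O, bond orders sum to 1 (valence 2) → 1 H
  atom 16: C, bond orders sum to 2 (valence 4) → 2 H
  atom 17: C, bond orders sum to 3 (valence 4) → 1 H
  atom 18: O, bond orders sum to 1 (valence 2) → 1 H
  atom 19: C, bond orders sum to 2 (valence 4) → 2 H
  atom 20: C, bond orders sum to 2 (valence 4) → 2 H
  atom 21: C, bond orders sum to 4 (valence 4) → 0 H
  atom 22: O, bond orders sum to 2 (valence 2) → 0 H
  atom 23: C, bond orders sum to 1 (valence 4) → 3 H
Total hydrogens: 19.

19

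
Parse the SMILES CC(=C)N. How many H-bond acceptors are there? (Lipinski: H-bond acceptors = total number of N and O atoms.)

N atoms: 1; O atoms: 0.
Lipinski HBA = 1 + 0 = 1.

1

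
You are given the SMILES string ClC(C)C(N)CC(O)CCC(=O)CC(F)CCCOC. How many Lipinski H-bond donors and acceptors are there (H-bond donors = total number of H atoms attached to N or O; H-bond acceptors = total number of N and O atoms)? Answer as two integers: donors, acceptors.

Donors: find every N or O and count the H atoms it carries.
  atom 5 (N): bond orders sum to 1 → 2 H
  atom 8 (O): bond orders sum to 1 → 1 H
  atom 12 (O): bond orders sum to 2 → 0 H
  atom 19 (O): bond orders sum to 2 → 0 H
Lipinski HBD = 3.
Acceptors: N atoms = 1, O atoms = 3 → HBA = 4.

3, 4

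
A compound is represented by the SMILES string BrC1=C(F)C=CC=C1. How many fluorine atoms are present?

1

Scan the SMILES for F atoms (remember two-letter symbols like Cl and Br are single atoms).
Fluorine count: 1.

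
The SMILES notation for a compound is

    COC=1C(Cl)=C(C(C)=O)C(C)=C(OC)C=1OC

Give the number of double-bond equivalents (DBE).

Molecular formula: C12H15ClO4.
DoU = (2C + 2 + N − H − X) / 2, where X is the halogen count and O/S are ignored.
    = (2·12 + 2 + 0 − 15 − 1) / 2 = 10 / 2 = 5.

5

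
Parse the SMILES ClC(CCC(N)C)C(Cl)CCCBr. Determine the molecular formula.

C9H18BrCl2N

Walk through each heavy atom and fill implicit hydrogens from standard valence (C 4, N 3, O 2, S 2, halogen 1):
  atom 1: Cl (halogen, monovalent) → 0 H
  atom 2: C, bond orders sum to 3 (valence 4) → 1 H
  atom 3: C, bond orders sum to 2 (valence 4) → 2 H
  atom 4: C, bond orders sum to 2 (valence 4) → 2 H
  atom 5: C, bond orders sum to 3 (valence 4) → 1 H
  atom 6: N, bond orders sum to 1 (valence 3) → 2 H
  atom 7: C, bond orders sum to 1 (valence 4) → 3 H
  atom 8: C, bond orders sum to 3 (valence 4) → 1 H
  atom 9: Cl (halogen, monovalent) → 0 H
  atom 10: C, bond orders sum to 2 (valence 4) → 2 H
  atom 11: C, bond orders sum to 2 (valence 4) → 2 H
  atom 12: C, bond orders sum to 2 (valence 4) → 2 H
  atom 13: Br (halogen, monovalent) → 0 H
Totals → C:9, H:18, Br:1, Cl:2, N:1.
In Hill order: C9H18BrCl2N.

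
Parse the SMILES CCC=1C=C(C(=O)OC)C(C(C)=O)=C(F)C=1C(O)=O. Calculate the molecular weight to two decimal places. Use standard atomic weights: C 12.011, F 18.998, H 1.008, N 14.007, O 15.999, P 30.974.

268.24 g/mol

First, the molecular formula is C13H13FO5 (counting implicit H from valence).
  C: 13 × 12.011 = 156.143
  F: 1 × 18.998 = 18.998
  H: 13 × 1.008 = 13.104
  O: 5 × 15.999 = 79.995
Sum: 13×12.011 + 1×18.998 + 13×1.008 + 5×15.999 = 268.240 → 268.24 g/mol.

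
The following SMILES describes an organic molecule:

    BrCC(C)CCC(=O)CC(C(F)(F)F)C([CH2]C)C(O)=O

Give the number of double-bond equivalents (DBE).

Degree of unsaturation = (number of rings) + (number of π bonds).
Ring closures in the SMILES: 0.
π bonds: 2 double bonds (each 1 DoU) → 2 DoU from unsaturation.
Total DoU = 0 + 2 = 2.

2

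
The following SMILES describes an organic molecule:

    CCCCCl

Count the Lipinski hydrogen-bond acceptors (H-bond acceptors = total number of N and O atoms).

0

N atoms: 0; O atoms: 0.
Lipinski HBA = 0 + 0 = 0.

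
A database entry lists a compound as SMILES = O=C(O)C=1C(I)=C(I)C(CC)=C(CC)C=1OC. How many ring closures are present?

1

In SMILES, each pair of matching ring-closure digits denotes one ring-closing bond; the number of such bonds equals the number of independent rings.
Ring-closure bonds here: 1.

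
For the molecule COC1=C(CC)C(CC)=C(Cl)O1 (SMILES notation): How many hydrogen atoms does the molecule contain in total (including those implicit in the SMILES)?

Walk through each heavy atom and fill implicit hydrogens from standard valence (C 4, N 3, O 2, S 2, halogen 1):
  atom 1: C, bond orders sum to 1 (valence 4) → 3 H
  atom 2: O, bond orders sum to 2 (valence 2) → 0 H
  atom 3: C, bond orders sum to 4 (valence 4) → 0 H
  atom 4: C, bond orders sum to 4 (valence 4) → 0 H
  atom 5: C, bond orders sum to 2 (valence 4) → 2 H
  atom 6: C, bond orders sum to 1 (valence 4) → 3 H
  atom 7: C, bond orders sum to 4 (valence 4) → 0 H
  atom 8: C, bond orders sum to 2 (valence 4) → 2 H
  atom 9: C, bond orders sum to 1 (valence 4) → 3 H
  atom 10: C, bond orders sum to 4 (valence 4) → 0 H
  atom 11: Cl (halogen, monovalent) → 0 H
  atom 12: O, bond orders sum to 2 (valence 2) → 0 H
Total hydrogens: 13.

13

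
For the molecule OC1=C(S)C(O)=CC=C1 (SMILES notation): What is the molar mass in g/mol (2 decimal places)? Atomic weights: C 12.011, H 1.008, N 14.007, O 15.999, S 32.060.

First, the molecular formula is C6H6O2S (counting implicit H from valence).
  C: 6 × 12.011 = 72.066
  H: 6 × 1.008 = 6.048
  O: 2 × 15.999 = 31.998
  S: 1 × 32.060 = 32.060
Sum: 6×12.011 + 6×1.008 + 2×15.999 + 1×32.060 = 142.172 → 142.17 g/mol.

142.17 g/mol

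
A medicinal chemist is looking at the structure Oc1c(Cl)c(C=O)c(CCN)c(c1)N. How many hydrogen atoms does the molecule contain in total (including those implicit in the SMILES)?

11

Walk through each heavy atom and fill implicit hydrogens from standard valence (C 4, N 3, O 2, S 2, halogen 1); for lowercase aromatic atoms, an aromatic c carries 1 H when it has two neighbours and 0 H with three, and aromatic n carries 0 H:
  atom 1: O, bond orders sum to 1 (valence 2) → 1 H
  atom 2: aromatic c, 3 neighbours → 0 H
  atom 3: aromatic c, 3 neighbours → 0 H
  atom 4: Cl (halogen, monovalent) → 0 H
  atom 5: aromatic c, 3 neighbours → 0 H
  atom 6: C, bond orders sum to 3 (valence 4) → 1 H
  atom 7: O, bond orders sum to 2 (valence 2) → 0 H
  atom 8: aromatic c, 3 neighbours → 0 H
  atom 9: C, bond orders sum to 2 (valence 4) → 2 H
  atom 10: C, bond orders sum to 2 (valence 4) → 2 H
  atom 11: N, bond orders sum to 1 (valence 3) → 2 H
  atom 12: aromatic c, 3 neighbours → 0 H
  atom 13: aromatic c, 2 neighbours → 1 H
  atom 14: N, bond orders sum to 1 (valence 3) → 2 H
Total hydrogens: 11.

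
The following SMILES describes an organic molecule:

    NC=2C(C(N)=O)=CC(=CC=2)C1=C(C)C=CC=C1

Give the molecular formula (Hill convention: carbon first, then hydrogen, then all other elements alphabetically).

C14H14N2O

Walk through each heavy atom and fill implicit hydrogens from standard valence (C 4, N 3, O 2, S 2, halogen 1):
  atom 1: N, bond orders sum to 1 (valence 3) → 2 H
  atom 2: C, bond orders sum to 4 (valence 4) → 0 H
  atom 3: C, bond orders sum to 4 (valence 4) → 0 H
  atom 4: C, bond orders sum to 4 (valence 4) → 0 H
  atom 5: N, bond orders sum to 1 (valence 3) → 2 H
  atom 6: O, bond orders sum to 2 (valence 2) → 0 H
  atom 7: C, bond orders sum to 3 (valence 4) → 1 H
  atom 8: C, bond orders sum to 4 (valence 4) → 0 H
  atom 9: C, bond orders sum to 3 (valence 4) → 1 H
  atom 10: C, bond orders sum to 3 (valence 4) → 1 H
  atom 11: C, bond orders sum to 4 (valence 4) → 0 H
  atom 12: C, bond orders sum to 4 (valence 4) → 0 H
  atom 13: C, bond orders sum to 1 (valence 4) → 3 H
  atom 14: C, bond orders sum to 3 (valence 4) → 1 H
  atom 15: C, bond orders sum to 3 (valence 4) → 1 H
  atom 16: C, bond orders sum to 3 (valence 4) → 1 H
  atom 17: C, bond orders sum to 3 (valence 4) → 1 H
Totals → C:14, H:14, N:2, O:1.
In Hill order: C14H14N2O.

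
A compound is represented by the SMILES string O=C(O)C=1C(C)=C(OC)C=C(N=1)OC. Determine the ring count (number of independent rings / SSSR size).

In SMILES, each pair of matching ring-closure digits denotes one ring-closing bond; the number of such bonds equals the number of independent rings.
Ring-closure bonds here: 1.

1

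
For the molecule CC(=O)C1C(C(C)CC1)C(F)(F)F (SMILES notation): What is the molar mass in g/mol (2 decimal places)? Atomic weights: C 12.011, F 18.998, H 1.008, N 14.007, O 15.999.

194.20 g/mol

First, the molecular formula is C9H13F3O (counting implicit H from valence).
  C: 9 × 12.011 = 108.099
  F: 3 × 18.998 = 56.994
  H: 13 × 1.008 = 13.104
  O: 1 × 15.999 = 15.999
Sum: 9×12.011 + 3×18.998 + 13×1.008 + 1×15.999 = 194.196 → 194.20 g/mol.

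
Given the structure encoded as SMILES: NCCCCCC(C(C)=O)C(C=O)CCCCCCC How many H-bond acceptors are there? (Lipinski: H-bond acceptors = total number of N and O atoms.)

3

N atoms: 1; O atoms: 2.
Lipinski HBA = 1 + 2 = 3.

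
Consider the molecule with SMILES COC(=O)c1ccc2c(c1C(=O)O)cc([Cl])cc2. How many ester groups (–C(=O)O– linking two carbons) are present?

The ester motif appears at heavy-atom position 3 in the SMILES.
Other groups present: 1 carboxylic acid.
Ester count: 1.

1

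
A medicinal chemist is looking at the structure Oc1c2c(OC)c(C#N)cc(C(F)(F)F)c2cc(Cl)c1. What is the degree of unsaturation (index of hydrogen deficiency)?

Molecular formula: C13H7ClF3NO2.
DoU = (2C + 2 + N − H − X) / 2, where X is the halogen count and O/S are ignored.
    = (2·13 + 2 + 1 − 7 − 4) / 2 = 18 / 2 = 9.

9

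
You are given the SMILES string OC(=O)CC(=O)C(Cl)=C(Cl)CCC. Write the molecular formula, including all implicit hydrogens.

C8H10Cl2O3

Walk through each heavy atom and fill implicit hydrogens from standard valence (C 4, N 3, O 2, S 2, halogen 1):
  atom 1: O, bond orders sum to 1 (valence 2) → 1 H
  atom 2: C, bond orders sum to 4 (valence 4) → 0 H
  atom 3: O, bond orders sum to 2 (valence 2) → 0 H
  atom 4: C, bond orders sum to 2 (valence 4) → 2 H
  atom 5: C, bond orders sum to 4 (valence 4) → 0 H
  atom 6: O, bond orders sum to 2 (valence 2) → 0 H
  atom 7: C, bond orders sum to 4 (valence 4) → 0 H
  atom 8: Cl (halogen, monovalent) → 0 H
  atom 9: C, bond orders sum to 4 (valence 4) → 0 H
  atom 10: Cl (halogen, monovalent) → 0 H
  atom 11: C, bond orders sum to 2 (valence 4) → 2 H
  atom 12: C, bond orders sum to 2 (valence 4) → 2 H
  atom 13: C, bond orders sum to 1 (valence 4) → 3 H
Totals → C:8, H:10, Cl:2, O:3.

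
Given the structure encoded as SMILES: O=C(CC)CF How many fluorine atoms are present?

Scan the SMILES for F atoms (remember two-letter symbols like Cl and Br are single atoms).
Fluorine count: 1.

1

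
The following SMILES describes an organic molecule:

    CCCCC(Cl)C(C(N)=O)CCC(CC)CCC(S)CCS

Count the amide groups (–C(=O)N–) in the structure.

1

The amide motif appears at heavy-atom position 8 in the SMILES.
Other groups present: 2 thiol.
Amide count: 1.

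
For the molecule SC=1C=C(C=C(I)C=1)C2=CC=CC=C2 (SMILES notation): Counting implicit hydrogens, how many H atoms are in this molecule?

9

Walk through each heavy atom and fill implicit hydrogens from standard valence (C 4, N 3, O 2, S 2, halogen 1):
  atom 1: S, bond orders sum to 1 (valence 2) → 1 H
  atom 2: C, bond orders sum to 4 (valence 4) → 0 H
  atom 3: C, bond orders sum to 3 (valence 4) → 1 H
  atom 4: C, bond orders sum to 4 (valence 4) → 0 H
  atom 5: C, bond orders sum to 3 (valence 4) → 1 H
  atom 6: C, bond orders sum to 4 (valence 4) → 0 H
  atom 7: I (halogen, monovalent) → 0 H
  atom 8: C, bond orders sum to 3 (valence 4) → 1 H
  atom 9: C, bond orders sum to 4 (valence 4) → 0 H
  atom 10: C, bond orders sum to 3 (valence 4) → 1 H
  atom 11: C, bond orders sum to 3 (valence 4) → 1 H
  atom 12: C, bond orders sum to 3 (valence 4) → 1 H
  atom 13: C, bond orders sum to 3 (valence 4) → 1 H
  atom 14: C, bond orders sum to 3 (valence 4) → 1 H
Total hydrogens: 9.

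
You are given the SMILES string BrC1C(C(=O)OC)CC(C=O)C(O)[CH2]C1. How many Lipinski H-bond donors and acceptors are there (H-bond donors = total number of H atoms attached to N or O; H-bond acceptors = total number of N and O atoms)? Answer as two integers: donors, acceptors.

Donors: find every N or O and count the H atoms it carries.
  atom 5 (O): bond orders sum to 2 → 0 H
  atom 6 (O): bond orders sum to 2 → 0 H
  atom 11 (O): bond orders sum to 2 → 0 H
  atom 13 (O): bond orders sum to 1 → 1 H
Lipinski HBD = 1.
Acceptors: N atoms = 0, O atoms = 4 → HBA = 4.

1, 4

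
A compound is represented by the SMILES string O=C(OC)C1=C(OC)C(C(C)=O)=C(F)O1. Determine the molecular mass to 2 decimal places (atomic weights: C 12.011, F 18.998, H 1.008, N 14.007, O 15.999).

First, the molecular formula is C9H9FO5 (counting implicit H from valence).
  C: 9 × 12.011 = 108.099
  F: 1 × 18.998 = 18.998
  H: 9 × 1.008 = 9.072
  O: 5 × 15.999 = 79.995
Sum: 9×12.011 + 1×18.998 + 9×1.008 + 5×15.999 = 216.164 → 216.16 g/mol.

216.16 g/mol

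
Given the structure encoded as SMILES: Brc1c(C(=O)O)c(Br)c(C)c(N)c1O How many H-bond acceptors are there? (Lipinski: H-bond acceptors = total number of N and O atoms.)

4

N atoms: 1; O atoms: 3.
Lipinski HBA = 1 + 3 = 4.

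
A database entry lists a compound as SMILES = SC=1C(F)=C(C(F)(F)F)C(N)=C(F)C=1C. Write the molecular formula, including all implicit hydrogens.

Walk through each heavy atom and fill implicit hydrogens from standard valence (C 4, N 3, O 2, S 2, halogen 1):
  atom 1: S, bond orders sum to 1 (valence 2) → 1 H
  atom 2: C, bond orders sum to 4 (valence 4) → 0 H
  atom 3: C, bond orders sum to 4 (valence 4) → 0 H
  atom 4: F (halogen, monovalent) → 0 H
  atom 5: C, bond orders sum to 4 (valence 4) → 0 H
  atom 6: C, bond orders sum to 4 (valence 4) → 0 H
  atom 7: F (halogen, monovalent) → 0 H
  atom 8: F (halogen, monovalent) → 0 H
  atom 9: F (halogen, monovalent) → 0 H
  atom 10: C, bond orders sum to 4 (valence 4) → 0 H
  atom 11: N, bond orders sum to 1 (valence 3) → 2 H
  atom 12: C, bond orders sum to 4 (valence 4) → 0 H
  atom 13: F (halogen, monovalent) → 0 H
  atom 14: C, bond orders sum to 4 (valence 4) → 0 H
  atom 15: C, bond orders sum to 1 (valence 4) → 3 H
Totals → C:8, H:6, F:5, N:1, S:1.

C8H6F5NS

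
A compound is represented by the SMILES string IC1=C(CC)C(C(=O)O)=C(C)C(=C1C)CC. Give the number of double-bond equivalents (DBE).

Molecular formula: C13H17IO2.
DoU = (2C + 2 + N − H − X) / 2, where X is the halogen count and O/S are ignored.
    = (2·13 + 2 + 0 − 17 − 1) / 2 = 10 / 2 = 5.

5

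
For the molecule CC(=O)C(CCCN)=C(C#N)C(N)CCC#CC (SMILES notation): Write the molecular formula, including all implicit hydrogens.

C14H21N3O

Walk through each heavy atom and fill implicit hydrogens from standard valence (C 4, N 3, O 2, S 2, halogen 1):
  atom 1: C, bond orders sum to 1 (valence 4) → 3 H
  atom 2: C, bond orders sum to 4 (valence 4) → 0 H
  atom 3: O, bond orders sum to 2 (valence 2) → 0 H
  atom 4: C, bond orders sum to 4 (valence 4) → 0 H
  atom 5: C, bond orders sum to 2 (valence 4) → 2 H
  atom 6: C, bond orders sum to 2 (valence 4) → 2 H
  atom 7: C, bond orders sum to 2 (valence 4) → 2 H
  atom 8: N, bond orders sum to 1 (valence 3) → 2 H
  atom 9: C, bond orders sum to 4 (valence 4) → 0 H
  atom 10: C, bond orders sum to 4 (valence 4) → 0 H
  atom 11: N, bond orders sum to 3 (valence 3) → 0 H
  atom 12: C, bond orders sum to 3 (valence 4) → 1 H
  atom 13: N, bond orders sum to 1 (valence 3) → 2 H
  atom 14: C, bond orders sum to 2 (valence 4) → 2 H
  atom 15: C, bond orders sum to 2 (valence 4) → 2 H
  atom 16: C, bond orders sum to 4 (valence 4) → 0 H
  atom 17: C, bond orders sum to 4 (valence 4) → 0 H
  atom 18: C, bond orders sum to 1 (valence 4) → 3 H
Totals → C:14, H:21, N:3, O:1.
In Hill order: C14H21N3O.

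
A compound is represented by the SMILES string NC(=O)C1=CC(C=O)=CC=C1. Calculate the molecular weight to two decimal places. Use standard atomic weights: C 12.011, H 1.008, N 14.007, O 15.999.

149.15 g/mol

First, the molecular formula is C8H7NO2 (counting implicit H from valence).
  C: 8 × 12.011 = 96.088
  H: 7 × 1.008 = 7.056
  N: 1 × 14.007 = 14.007
  O: 2 × 15.999 = 31.998
Sum: 8×12.011 + 7×1.008 + 1×14.007 + 2×15.999 = 149.149 → 149.15 g/mol.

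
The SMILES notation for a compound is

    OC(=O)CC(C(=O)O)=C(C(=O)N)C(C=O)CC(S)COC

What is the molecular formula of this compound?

Walk through each heavy atom and fill implicit hydrogens from standard valence (C 4, N 3, O 2, S 2, halogen 1):
  atom 1: O, bond orders sum to 1 (valence 2) → 1 H
  atom 2: C, bond orders sum to 4 (valence 4) → 0 H
  atom 3: O, bond orders sum to 2 (valence 2) → 0 H
  atom 4: C, bond orders sum to 2 (valence 4) → 2 H
  atom 5: C, bond orders sum to 4 (valence 4) → 0 H
  atom 6: C, bond orders sum to 4 (valence 4) → 0 H
  atom 7: O, bond orders sum to 2 (valence 2) → 0 H
  atom 8: O, bond orders sum to 1 (valence 2) → 1 H
  atom 9: C, bond orders sum to 4 (valence 4) → 0 H
  atom 10: C, bond orders sum to 4 (valence 4) → 0 H
  atom 11: O, bond orders sum to 2 (valence 2) → 0 H
  atom 12: N, bond orders sum to 1 (valence 3) → 2 H
  atom 13: C, bond orders sum to 3 (valence 4) → 1 H
  atom 14: C, bond orders sum to 3 (valence 4) → 1 H
  atom 15: O, bond orders sum to 2 (valence 2) → 0 H
  atom 16: C, bond orders sum to 2 (valence 4) → 2 H
  atom 17: C, bond orders sum to 3 (valence 4) → 1 H
  atom 18: S, bond orders sum to 1 (valence 2) → 1 H
  atom 19: C, bond orders sum to 2 (valence 4) → 2 H
  atom 20: O, bond orders sum to 2 (valence 2) → 0 H
  atom 21: C, bond orders sum to 1 (valence 4) → 3 H
Totals → C:12, H:17, N:1, O:7, S:1.
In Hill order: C12H17NO7S.

C12H17NO7S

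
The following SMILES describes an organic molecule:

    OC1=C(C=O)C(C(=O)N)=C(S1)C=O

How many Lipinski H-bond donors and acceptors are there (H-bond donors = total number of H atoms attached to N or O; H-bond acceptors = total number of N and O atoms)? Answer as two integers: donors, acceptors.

Donors: find every N or O and count the H atoms it carries.
  atom 1 (O): bond orders sum to 1 → 1 H
  atom 5 (O): bond orders sum to 2 → 0 H
  atom 8 (O): bond orders sum to 2 → 0 H
  atom 9 (N): bond orders sum to 1 → 2 H
  atom 13 (O): bond orders sum to 2 → 0 H
Lipinski HBD = 3.
Acceptors: N atoms = 1, O atoms = 4 → HBA = 5.

3, 5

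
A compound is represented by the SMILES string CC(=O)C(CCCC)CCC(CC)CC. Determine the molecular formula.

Walk through each heavy atom and fill implicit hydrogens from standard valence (C 4, N 3, O 2, S 2, halogen 1):
  atom 1: C, bond orders sum to 1 (valence 4) → 3 H
  atom 2: C, bond orders sum to 4 (valence 4) → 0 H
  atom 3: O, bond orders sum to 2 (valence 2) → 0 H
  atom 4: C, bond orders sum to 3 (valence 4) → 1 H
  atom 5: C, bond orders sum to 2 (valence 4) → 2 H
  atom 6: C, bond orders sum to 2 (valence 4) → 2 H
  atom 7: C, bond orders sum to 2 (valence 4) → 2 H
  atom 8: C, bond orders sum to 1 (valence 4) → 3 H
  atom 9: C, bond orders sum to 2 (valence 4) → 2 H
  atom 10: C, bond orders sum to 2 (valence 4) → 2 H
  atom 11: C, bond orders sum to 3 (valence 4) → 1 H
  atom 12: C, bond orders sum to 2 (valence 4) → 2 H
  atom 13: C, bond orders sum to 1 (valence 4) → 3 H
  atom 14: C, bond orders sum to 2 (valence 4) → 2 H
  atom 15: C, bond orders sum to 1 (valence 4) → 3 H
Totals → C:14, H:28, O:1.
In Hill order: C14H28O.

C14H28O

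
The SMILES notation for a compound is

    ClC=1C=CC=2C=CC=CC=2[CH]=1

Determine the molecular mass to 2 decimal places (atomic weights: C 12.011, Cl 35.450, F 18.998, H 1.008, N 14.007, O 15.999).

First, the molecular formula is C10H7Cl (counting implicit H from valence).
  C: 10 × 12.011 = 120.110
  Cl: 1 × 35.450 = 35.450
  H: 7 × 1.008 = 7.056
Sum: 10×12.011 + 1×35.450 + 7×1.008 = 162.616 → 162.62 g/mol.

162.62 g/mol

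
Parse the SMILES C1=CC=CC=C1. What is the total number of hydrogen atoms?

Walk through each heavy atom and fill implicit hydrogens from standard valence (C 4, N 3, O 2, S 2, halogen 1):
  atom 1: C, bond orders sum to 3 (valence 4) → 1 H
  atom 2: C, bond orders sum to 3 (valence 4) → 1 H
  atom 3: C, bond orders sum to 3 (valence 4) → 1 H
  atom 4: C, bond orders sum to 3 (valence 4) → 1 H
  atom 5: C, bond orders sum to 3 (valence 4) → 1 H
  atom 6: C, bond orders sum to 3 (valence 4) → 1 H
Total hydrogens: 6.

6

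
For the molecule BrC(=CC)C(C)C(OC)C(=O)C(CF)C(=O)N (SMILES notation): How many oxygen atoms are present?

3

Scan the SMILES for O atoms (remember two-letter symbols like Cl and Br are single atoms).
Oxygen count: 3.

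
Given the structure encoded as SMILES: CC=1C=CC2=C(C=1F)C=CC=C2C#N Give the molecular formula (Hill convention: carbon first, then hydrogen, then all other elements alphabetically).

C12H8FN

Walk through each heavy atom and fill implicit hydrogens from standard valence (C 4, N 3, O 2, S 2, halogen 1):
  atom 1: C, bond orders sum to 1 (valence 4) → 3 H
  atom 2: C, bond orders sum to 4 (valence 4) → 0 H
  atom 3: C, bond orders sum to 3 (valence 4) → 1 H
  atom 4: C, bond orders sum to 3 (valence 4) → 1 H
  atom 5: C, bond orders sum to 4 (valence 4) → 0 H
  atom 6: C, bond orders sum to 4 (valence 4) → 0 H
  atom 7: C, bond orders sum to 4 (valence 4) → 0 H
  atom 8: F (halogen, monovalent) → 0 H
  atom 9: C, bond orders sum to 3 (valence 4) → 1 H
  atom 10: C, bond orders sum to 3 (valence 4) → 1 H
  atom 11: C, bond orders sum to 3 (valence 4) → 1 H
  atom 12: C, bond orders sum to 4 (valence 4) → 0 H
  atom 13: C, bond orders sum to 4 (valence 4) → 0 H
  atom 14: N, bond orders sum to 3 (valence 3) → 0 H
Totals → C:12, H:8, F:1, N:1.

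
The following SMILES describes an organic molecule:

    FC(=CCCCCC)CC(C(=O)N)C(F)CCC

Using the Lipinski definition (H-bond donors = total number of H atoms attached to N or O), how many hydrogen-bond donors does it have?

2

Donors: find every N or O and count the H atoms it carries.
  atom 12 (O): bond orders sum to 2 → 0 H
  atom 13 (N): bond orders sum to 1 → 2 H
Lipinski HBD = 2.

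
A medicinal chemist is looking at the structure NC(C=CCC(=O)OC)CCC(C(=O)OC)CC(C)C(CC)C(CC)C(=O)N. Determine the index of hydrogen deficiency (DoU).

Molecular formula: C21H38N2O5.
DoU = (2C + 2 + N − H − X) / 2, where X is the halogen count and O/S are ignored.
    = (2·21 + 2 + 2 − 38 − 0) / 2 = 8 / 2 = 4.

4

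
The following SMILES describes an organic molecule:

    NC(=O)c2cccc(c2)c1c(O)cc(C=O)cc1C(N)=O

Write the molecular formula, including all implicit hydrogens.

C15H12N2O4

Walk through each heavy atom and fill implicit hydrogens from standard valence (C 4, N 3, O 2, S 2, halogen 1); for lowercase aromatic atoms, an aromatic c carries 1 H when it has two neighbours and 0 H with three, and aromatic n carries 0 H:
  atom 1: N, bond orders sum to 1 (valence 3) → 2 H
  atom 2: C, bond orders sum to 4 (valence 4) → 0 H
  atom 3: O, bond orders sum to 2 (valence 2) → 0 H
  atom 4: aromatic c, 3 neighbours → 0 H
  atom 5: aromatic c, 2 neighbours → 1 H
  atom 6: aromatic c, 2 neighbours → 1 H
  atom 7: aromatic c, 2 neighbours → 1 H
  atom 8: aromatic c, 3 neighbours → 0 H
  atom 9: aromatic c, 2 neighbours → 1 H
  atom 10: aromatic c, 3 neighbours → 0 H
  atom 11: aromatic c, 3 neighbours → 0 H
  atom 12: O, bond orders sum to 1 (valence 2) → 1 H
  atom 13: aromatic c, 2 neighbours → 1 H
  atom 14: aromatic c, 3 neighbours → 0 H
  atom 15: C, bond orders sum to 3 (valence 4) → 1 H
  atom 16: O, bond orders sum to 2 (valence 2) → 0 H
  atom 17: aromatic c, 2 neighbours → 1 H
  atom 18: aromatic c, 3 neighbours → 0 H
  atom 19: C, bond orders sum to 4 (valence 4) → 0 H
  atom 20: N, bond orders sum to 1 (valence 3) → 2 H
  atom 21: O, bond orders sum to 2 (valence 2) → 0 H
Totals → C:15, H:12, N:2, O:4.
In Hill order: C15H12N2O4.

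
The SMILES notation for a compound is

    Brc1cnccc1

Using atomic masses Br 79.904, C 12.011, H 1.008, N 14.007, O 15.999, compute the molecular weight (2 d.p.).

158.00 g/mol

First, the molecular formula is C5H4BrN (counting implicit H from valence).
  Br: 1 × 79.904 = 79.904
  C: 5 × 12.011 = 60.055
  H: 4 × 1.008 = 4.032
  N: 1 × 14.007 = 14.007
Sum: 1×79.904 + 5×12.011 + 4×1.008 + 1×14.007 = 157.998 → 158.00 g/mol.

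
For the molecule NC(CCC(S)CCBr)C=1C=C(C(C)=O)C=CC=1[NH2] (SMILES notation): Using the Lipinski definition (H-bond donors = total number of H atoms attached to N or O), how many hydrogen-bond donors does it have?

Donors: find every N or O and count the H atoms it carries.
  atom 1 (N): bond orders sum to 1 → 2 H
  atom 15 (O): bond orders sum to 2 → 0 H
  atom 19 (N): bond orders sum to 1 → 2 H
Lipinski HBD = 4.

4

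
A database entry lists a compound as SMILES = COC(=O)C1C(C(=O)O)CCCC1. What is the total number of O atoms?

Scan the SMILES for O atoms (remember two-letter symbols like Cl and Br are single atoms).
Oxygen count: 4.

4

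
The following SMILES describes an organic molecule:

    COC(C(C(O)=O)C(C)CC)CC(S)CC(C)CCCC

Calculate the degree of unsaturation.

1

Molecular formula: C17H34O3S.
DoU = (2C + 2 + N − H − X) / 2, where X is the halogen count and O/S are ignored.
    = (2·17 + 2 + 0 − 34 − 0) / 2 = 2 / 2 = 1.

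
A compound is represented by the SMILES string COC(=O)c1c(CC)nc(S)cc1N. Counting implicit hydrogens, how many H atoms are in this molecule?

Walk through each heavy atom and fill implicit hydrogens from standard valence (C 4, N 3, O 2, S 2, halogen 1); for lowercase aromatic atoms, an aromatic c carries 1 H when it has two neighbours and 0 H with three, and aromatic n carries 0 H:
  atom 1: C, bond orders sum to 1 (valence 4) → 3 H
  atom 2: O, bond orders sum to 2 (valence 2) → 0 H
  atom 3: C, bond orders sum to 4 (valence 4) → 0 H
  atom 4: O, bond orders sum to 2 (valence 2) → 0 H
  atom 5: aromatic c, 3 neighbours → 0 H
  atom 6: aromatic c, 3 neighbours → 0 H
  atom 7: C, bond orders sum to 2 (valence 4) → 2 H
  atom 8: C, bond orders sum to 1 (valence 4) → 3 H
  atom 9: aromatic n, 2 neighbours → 0 H
  atom 10: aromatic c, 3 neighbours → 0 H
  atom 11: S, bond orders sum to 1 (valence 2) → 1 H
  atom 12: aromatic c, 2 neighbours → 1 H
  atom 13: aromatic c, 3 neighbours → 0 H
  atom 14: N, bond orders sum to 1 (valence 3) → 2 H
Total hydrogens: 12.

12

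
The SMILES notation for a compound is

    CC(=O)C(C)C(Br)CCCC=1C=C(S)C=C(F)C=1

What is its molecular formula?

C14H18BrFOS

Walk through each heavy atom and fill implicit hydrogens from standard valence (C 4, N 3, O 2, S 2, halogen 1):
  atom 1: C, bond orders sum to 1 (valence 4) → 3 H
  atom 2: C, bond orders sum to 4 (valence 4) → 0 H
  atom 3: O, bond orders sum to 2 (valence 2) → 0 H
  atom 4: C, bond orders sum to 3 (valence 4) → 1 H
  atom 5: C, bond orders sum to 1 (valence 4) → 3 H
  atom 6: C, bond orders sum to 3 (valence 4) → 1 H
  atom 7: Br (halogen, monovalent) → 0 H
  atom 8: C, bond orders sum to 2 (valence 4) → 2 H
  atom 9: C, bond orders sum to 2 (valence 4) → 2 H
  atom 10: C, bond orders sum to 2 (valence 4) → 2 H
  atom 11: C, bond orders sum to 4 (valence 4) → 0 H
  atom 12: C, bond orders sum to 3 (valence 4) → 1 H
  atom 13: C, bond orders sum to 4 (valence 4) → 0 H
  atom 14: S, bond orders sum to 1 (valence 2) → 1 H
  atom 15: C, bond orders sum to 3 (valence 4) → 1 H
  atom 16: C, bond orders sum to 4 (valence 4) → 0 H
  atom 17: F (halogen, monovalent) → 0 H
  atom 18: C, bond orders sum to 3 (valence 4) → 1 H
Totals → C:14, H:18, Br:1, F:1, O:1, S:1.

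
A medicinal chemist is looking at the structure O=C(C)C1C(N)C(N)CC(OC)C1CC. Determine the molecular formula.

C11H22N2O2

Walk through each heavy atom and fill implicit hydrogens from standard valence (C 4, N 3, O 2, S 2, halogen 1):
  atom 1: O, bond orders sum to 2 (valence 2) → 0 H
  atom 2: C, bond orders sum to 4 (valence 4) → 0 H
  atom 3: C, bond orders sum to 1 (valence 4) → 3 H
  atom 4: C, bond orders sum to 3 (valence 4) → 1 H
  atom 5: C, bond orders sum to 3 (valence 4) → 1 H
  atom 6: N, bond orders sum to 1 (valence 3) → 2 H
  atom 7: C, bond orders sum to 3 (valence 4) → 1 H
  atom 8: N, bond orders sum to 1 (valence 3) → 2 H
  atom 9: C, bond orders sum to 2 (valence 4) → 2 H
  atom 10: C, bond orders sum to 3 (valence 4) → 1 H
  atom 11: O, bond orders sum to 2 (valence 2) → 0 H
  atom 12: C, bond orders sum to 1 (valence 4) → 3 H
  atom 13: C, bond orders sum to 3 (valence 4) → 1 H
  atom 14: C, bond orders sum to 2 (valence 4) → 2 H
  atom 15: C, bond orders sum to 1 (valence 4) → 3 H
Totals → C:11, H:22, N:2, O:2.
In Hill order: C11H22N2O2.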